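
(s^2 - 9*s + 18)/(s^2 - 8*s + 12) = (s - 3)/(s - 2)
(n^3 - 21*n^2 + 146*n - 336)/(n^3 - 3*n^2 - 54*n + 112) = (n^2 - 13*n + 42)/(n^2 + 5*n - 14)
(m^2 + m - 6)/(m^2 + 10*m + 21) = (m - 2)/(m + 7)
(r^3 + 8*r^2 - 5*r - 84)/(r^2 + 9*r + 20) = (r^2 + 4*r - 21)/(r + 5)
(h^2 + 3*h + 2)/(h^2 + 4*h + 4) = (h + 1)/(h + 2)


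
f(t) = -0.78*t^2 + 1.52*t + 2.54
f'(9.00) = -12.52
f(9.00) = -46.96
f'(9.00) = -12.52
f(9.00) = -46.96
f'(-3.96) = 7.70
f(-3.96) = -15.71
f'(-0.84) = 2.83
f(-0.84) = 0.71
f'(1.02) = -0.07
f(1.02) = 3.28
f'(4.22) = -5.06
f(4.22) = -4.94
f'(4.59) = -5.64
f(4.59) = -6.92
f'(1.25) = -0.43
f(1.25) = 3.22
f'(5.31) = -6.76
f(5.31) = -11.38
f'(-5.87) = 10.68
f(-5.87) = -33.26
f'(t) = 1.52 - 1.56*t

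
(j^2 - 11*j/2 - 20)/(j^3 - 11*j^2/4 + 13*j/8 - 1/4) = 4*(2*j^2 - 11*j - 40)/(8*j^3 - 22*j^2 + 13*j - 2)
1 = 1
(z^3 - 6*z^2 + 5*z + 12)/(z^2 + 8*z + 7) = (z^2 - 7*z + 12)/(z + 7)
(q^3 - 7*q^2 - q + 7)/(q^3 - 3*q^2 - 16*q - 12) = (q^2 - 8*q + 7)/(q^2 - 4*q - 12)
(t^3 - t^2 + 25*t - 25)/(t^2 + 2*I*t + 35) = (t^2 + t*(-1 + 5*I) - 5*I)/(t + 7*I)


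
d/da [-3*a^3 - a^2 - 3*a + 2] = -9*a^2 - 2*a - 3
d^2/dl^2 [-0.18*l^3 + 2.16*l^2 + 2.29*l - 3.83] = 4.32 - 1.08*l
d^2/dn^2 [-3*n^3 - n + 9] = -18*n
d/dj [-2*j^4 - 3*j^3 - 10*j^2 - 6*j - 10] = -8*j^3 - 9*j^2 - 20*j - 6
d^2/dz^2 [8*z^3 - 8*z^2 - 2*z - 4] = 48*z - 16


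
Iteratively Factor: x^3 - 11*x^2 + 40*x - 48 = (x - 4)*(x^2 - 7*x + 12) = (x - 4)^2*(x - 3)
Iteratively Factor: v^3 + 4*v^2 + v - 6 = (v - 1)*(v^2 + 5*v + 6) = (v - 1)*(v + 2)*(v + 3)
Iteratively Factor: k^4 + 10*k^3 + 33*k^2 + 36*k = (k + 3)*(k^3 + 7*k^2 + 12*k) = k*(k + 3)*(k^2 + 7*k + 12) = k*(k + 3)*(k + 4)*(k + 3)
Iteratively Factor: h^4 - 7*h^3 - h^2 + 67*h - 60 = (h + 3)*(h^3 - 10*h^2 + 29*h - 20) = (h - 5)*(h + 3)*(h^2 - 5*h + 4) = (h - 5)*(h - 1)*(h + 3)*(h - 4)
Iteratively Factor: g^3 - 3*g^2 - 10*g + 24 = (g - 4)*(g^2 + g - 6) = (g - 4)*(g + 3)*(g - 2)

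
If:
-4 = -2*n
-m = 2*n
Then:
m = -4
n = 2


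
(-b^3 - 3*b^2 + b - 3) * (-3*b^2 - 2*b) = 3*b^5 + 11*b^4 + 3*b^3 + 7*b^2 + 6*b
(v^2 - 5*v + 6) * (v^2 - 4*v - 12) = v^4 - 9*v^3 + 14*v^2 + 36*v - 72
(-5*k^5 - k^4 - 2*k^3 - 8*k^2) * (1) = -5*k^5 - k^4 - 2*k^3 - 8*k^2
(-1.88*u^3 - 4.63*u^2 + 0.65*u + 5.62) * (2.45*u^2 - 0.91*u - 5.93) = -4.606*u^5 - 9.6327*u^4 + 16.9542*u^3 + 40.6334*u^2 - 8.9687*u - 33.3266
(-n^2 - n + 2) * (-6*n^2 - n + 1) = 6*n^4 + 7*n^3 - 12*n^2 - 3*n + 2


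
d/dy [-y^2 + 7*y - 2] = 7 - 2*y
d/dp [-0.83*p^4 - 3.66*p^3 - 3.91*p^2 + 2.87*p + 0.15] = -3.32*p^3 - 10.98*p^2 - 7.82*p + 2.87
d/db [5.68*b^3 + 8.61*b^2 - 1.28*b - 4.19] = 17.04*b^2 + 17.22*b - 1.28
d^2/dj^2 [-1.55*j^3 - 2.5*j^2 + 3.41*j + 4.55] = -9.3*j - 5.0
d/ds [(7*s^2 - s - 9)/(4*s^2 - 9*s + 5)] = (-59*s^2 + 142*s - 86)/(16*s^4 - 72*s^3 + 121*s^2 - 90*s + 25)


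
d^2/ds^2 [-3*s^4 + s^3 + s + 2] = 6*s*(1 - 6*s)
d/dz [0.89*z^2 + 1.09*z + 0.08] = 1.78*z + 1.09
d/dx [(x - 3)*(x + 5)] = 2*x + 2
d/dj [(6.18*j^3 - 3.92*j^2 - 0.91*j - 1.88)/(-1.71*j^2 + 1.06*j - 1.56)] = (-10.5678*j^4 + 13.1016*j^3 - 34.6337*j^2 + 5.8008*j + 3.4124)/(2.9241*j^4 - 3.6252*j^3 + 6.4588*j^2 - 3.3072*j + 2.4336)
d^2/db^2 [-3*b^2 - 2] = -6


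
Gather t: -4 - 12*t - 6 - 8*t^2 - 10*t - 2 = -8*t^2 - 22*t - 12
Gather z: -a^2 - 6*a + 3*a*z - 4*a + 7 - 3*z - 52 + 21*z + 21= -a^2 - 10*a + z*(3*a + 18) - 24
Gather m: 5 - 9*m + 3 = 8 - 9*m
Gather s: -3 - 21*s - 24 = -21*s - 27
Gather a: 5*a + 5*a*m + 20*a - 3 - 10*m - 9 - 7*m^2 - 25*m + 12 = a*(5*m + 25) - 7*m^2 - 35*m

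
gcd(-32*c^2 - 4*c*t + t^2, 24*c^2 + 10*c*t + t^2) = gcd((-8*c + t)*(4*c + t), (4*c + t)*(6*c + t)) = 4*c + t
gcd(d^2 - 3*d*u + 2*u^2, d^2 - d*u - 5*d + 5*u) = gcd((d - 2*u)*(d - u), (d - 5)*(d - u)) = -d + u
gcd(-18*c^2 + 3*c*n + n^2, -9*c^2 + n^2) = 3*c - n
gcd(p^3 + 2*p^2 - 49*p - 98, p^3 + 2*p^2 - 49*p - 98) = p^3 + 2*p^2 - 49*p - 98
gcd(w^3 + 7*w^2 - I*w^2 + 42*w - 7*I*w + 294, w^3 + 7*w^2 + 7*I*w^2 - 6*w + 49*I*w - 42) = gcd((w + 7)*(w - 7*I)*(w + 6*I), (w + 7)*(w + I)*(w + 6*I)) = w^2 + w*(7 + 6*I) + 42*I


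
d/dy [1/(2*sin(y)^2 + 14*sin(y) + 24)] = -(2*sin(y) + 7)*cos(y)/(2*(sin(y)^2 + 7*sin(y) + 12)^2)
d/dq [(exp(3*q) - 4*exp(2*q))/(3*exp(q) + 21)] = (2*exp(2*q) + 17*exp(q) - 56)*exp(2*q)/(3*(exp(2*q) + 14*exp(q) + 49))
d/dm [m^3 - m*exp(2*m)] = 3*m^2 - 2*m*exp(2*m) - exp(2*m)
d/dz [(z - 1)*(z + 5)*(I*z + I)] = I*(3*z^2 + 10*z - 1)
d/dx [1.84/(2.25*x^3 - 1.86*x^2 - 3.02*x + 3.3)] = (-12.42*x^2 + 6.8448*x + 5.5568)/(2.25*x^3 - 1.86*x^2 - 3.02*x + 3.3)^2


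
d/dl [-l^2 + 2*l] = 2 - 2*l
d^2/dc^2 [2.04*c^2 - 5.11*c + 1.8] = 4.08000000000000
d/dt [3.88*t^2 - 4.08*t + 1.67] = 7.76*t - 4.08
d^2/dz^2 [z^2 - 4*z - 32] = 2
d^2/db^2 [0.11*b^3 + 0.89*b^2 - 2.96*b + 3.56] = 0.66*b + 1.78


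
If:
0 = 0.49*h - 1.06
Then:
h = 2.16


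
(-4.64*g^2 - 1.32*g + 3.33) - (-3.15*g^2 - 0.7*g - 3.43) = -1.49*g^2 - 0.62*g + 6.76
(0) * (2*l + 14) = 0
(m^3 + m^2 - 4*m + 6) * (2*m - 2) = 2*m^4 - 10*m^2 + 20*m - 12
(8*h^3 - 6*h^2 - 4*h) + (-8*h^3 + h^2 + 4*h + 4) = 4 - 5*h^2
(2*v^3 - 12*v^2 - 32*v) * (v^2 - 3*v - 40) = 2*v^5 - 18*v^4 - 76*v^3 + 576*v^2 + 1280*v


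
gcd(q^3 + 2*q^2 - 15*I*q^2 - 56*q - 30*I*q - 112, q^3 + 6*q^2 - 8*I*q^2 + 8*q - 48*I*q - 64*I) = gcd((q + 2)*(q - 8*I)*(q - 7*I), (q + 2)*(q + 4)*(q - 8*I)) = q^2 + q*(2 - 8*I) - 16*I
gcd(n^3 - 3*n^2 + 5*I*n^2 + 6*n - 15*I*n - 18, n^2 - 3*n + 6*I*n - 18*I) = n^2 + n*(-3 + 6*I) - 18*I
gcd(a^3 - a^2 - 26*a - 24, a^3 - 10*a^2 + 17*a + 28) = a + 1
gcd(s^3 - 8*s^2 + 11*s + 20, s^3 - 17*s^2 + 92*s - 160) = s^2 - 9*s + 20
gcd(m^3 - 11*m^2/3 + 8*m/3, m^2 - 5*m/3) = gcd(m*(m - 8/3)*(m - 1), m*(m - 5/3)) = m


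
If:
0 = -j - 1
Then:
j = -1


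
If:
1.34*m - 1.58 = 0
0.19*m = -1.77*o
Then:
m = 1.18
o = -0.13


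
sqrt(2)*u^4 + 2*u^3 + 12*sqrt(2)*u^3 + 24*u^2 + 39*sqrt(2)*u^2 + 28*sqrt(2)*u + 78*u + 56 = (u + 4)*(u + 7)*(u + sqrt(2))*(sqrt(2)*u + sqrt(2))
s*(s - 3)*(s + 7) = s^3 + 4*s^2 - 21*s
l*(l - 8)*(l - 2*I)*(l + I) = l^4 - 8*l^3 - I*l^3 + 2*l^2 + 8*I*l^2 - 16*l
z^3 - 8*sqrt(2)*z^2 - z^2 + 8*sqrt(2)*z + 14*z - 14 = (z - 1)*(z - 7*sqrt(2))*(z - sqrt(2))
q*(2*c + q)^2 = 4*c^2*q + 4*c*q^2 + q^3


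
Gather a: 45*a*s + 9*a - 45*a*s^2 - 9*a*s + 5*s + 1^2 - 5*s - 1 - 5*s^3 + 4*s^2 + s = a*(-45*s^2 + 36*s + 9) - 5*s^3 + 4*s^2 + s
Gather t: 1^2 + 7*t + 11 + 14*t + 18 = 21*t + 30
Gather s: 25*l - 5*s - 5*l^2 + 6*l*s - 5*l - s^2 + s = -5*l^2 + 20*l - s^2 + s*(6*l - 4)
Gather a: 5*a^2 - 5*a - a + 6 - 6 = 5*a^2 - 6*a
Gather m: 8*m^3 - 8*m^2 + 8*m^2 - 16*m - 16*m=8*m^3 - 32*m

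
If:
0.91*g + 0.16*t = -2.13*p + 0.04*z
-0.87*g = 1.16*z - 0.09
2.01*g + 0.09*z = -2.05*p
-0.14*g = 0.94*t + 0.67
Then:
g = -0.11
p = 0.10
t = -0.70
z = 0.16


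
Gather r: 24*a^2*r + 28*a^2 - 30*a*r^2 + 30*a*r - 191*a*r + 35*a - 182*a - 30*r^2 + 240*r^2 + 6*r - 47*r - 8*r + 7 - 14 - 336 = 28*a^2 - 147*a + r^2*(210 - 30*a) + r*(24*a^2 - 161*a - 49) - 343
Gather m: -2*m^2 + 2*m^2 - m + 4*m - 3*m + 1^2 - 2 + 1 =0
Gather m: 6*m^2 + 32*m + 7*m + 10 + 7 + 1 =6*m^2 + 39*m + 18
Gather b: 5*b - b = 4*b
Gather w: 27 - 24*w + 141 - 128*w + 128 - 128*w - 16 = 280 - 280*w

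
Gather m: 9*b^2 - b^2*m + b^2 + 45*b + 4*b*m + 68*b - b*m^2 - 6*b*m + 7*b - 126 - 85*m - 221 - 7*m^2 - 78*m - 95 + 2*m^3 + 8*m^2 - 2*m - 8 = 10*b^2 + 120*b + 2*m^3 + m^2*(1 - b) + m*(-b^2 - 2*b - 165) - 450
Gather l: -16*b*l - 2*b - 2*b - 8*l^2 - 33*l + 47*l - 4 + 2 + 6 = -4*b - 8*l^2 + l*(14 - 16*b) + 4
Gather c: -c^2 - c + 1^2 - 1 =-c^2 - c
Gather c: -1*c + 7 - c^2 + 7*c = -c^2 + 6*c + 7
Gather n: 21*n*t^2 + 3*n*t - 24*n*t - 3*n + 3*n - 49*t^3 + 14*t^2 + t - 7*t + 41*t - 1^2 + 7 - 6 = n*(21*t^2 - 21*t) - 49*t^3 + 14*t^2 + 35*t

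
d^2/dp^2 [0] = 0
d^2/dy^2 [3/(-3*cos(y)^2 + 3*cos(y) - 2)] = 9*(-12*sin(y)^4 + sin(y)^2 - 53*cos(y)/4 + 9*cos(3*y)/4 + 13)/(3*sin(y)^2 + 3*cos(y) - 5)^3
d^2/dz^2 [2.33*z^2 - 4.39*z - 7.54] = 4.66000000000000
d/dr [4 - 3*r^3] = -9*r^2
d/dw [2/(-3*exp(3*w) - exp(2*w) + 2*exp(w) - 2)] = (18*exp(2*w) + 4*exp(w) - 4)*exp(w)/(3*exp(3*w) + exp(2*w) - 2*exp(w) + 2)^2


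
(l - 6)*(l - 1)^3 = l^4 - 9*l^3 + 21*l^2 - 19*l + 6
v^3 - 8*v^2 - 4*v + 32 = (v - 8)*(v - 2)*(v + 2)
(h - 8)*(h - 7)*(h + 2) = h^3 - 13*h^2 + 26*h + 112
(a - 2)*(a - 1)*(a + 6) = a^3 + 3*a^2 - 16*a + 12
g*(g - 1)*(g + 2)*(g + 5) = g^4 + 6*g^3 + 3*g^2 - 10*g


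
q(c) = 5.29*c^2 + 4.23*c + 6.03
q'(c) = 10.58*c + 4.23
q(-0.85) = 6.26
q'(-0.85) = -4.76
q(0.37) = 8.32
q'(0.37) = 8.14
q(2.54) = 50.90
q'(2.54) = 31.10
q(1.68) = 28.07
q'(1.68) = 22.00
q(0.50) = 9.47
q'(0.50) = 9.52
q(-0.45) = 5.20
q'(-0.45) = -0.53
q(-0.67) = 5.57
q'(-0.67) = -2.86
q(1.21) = 18.89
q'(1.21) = 17.03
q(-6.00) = 171.09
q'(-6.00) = -59.25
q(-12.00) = 717.03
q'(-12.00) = -122.73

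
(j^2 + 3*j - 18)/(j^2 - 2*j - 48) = (j - 3)/(j - 8)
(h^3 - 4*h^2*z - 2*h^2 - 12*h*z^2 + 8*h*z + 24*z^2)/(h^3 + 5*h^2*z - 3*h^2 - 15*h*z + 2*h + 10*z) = (h^2 - 4*h*z - 12*z^2)/(h^2 + 5*h*z - h - 5*z)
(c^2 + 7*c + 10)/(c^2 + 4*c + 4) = (c + 5)/(c + 2)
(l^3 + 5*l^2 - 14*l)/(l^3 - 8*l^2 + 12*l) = (l + 7)/(l - 6)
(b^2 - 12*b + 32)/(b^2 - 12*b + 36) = (b^2 - 12*b + 32)/(b^2 - 12*b + 36)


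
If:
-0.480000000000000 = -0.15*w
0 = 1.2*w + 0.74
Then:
No Solution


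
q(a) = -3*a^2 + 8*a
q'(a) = 8 - 6*a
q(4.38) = -22.51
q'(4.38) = -18.28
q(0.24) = 1.75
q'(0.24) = 6.56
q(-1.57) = -19.95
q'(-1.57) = 17.42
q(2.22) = 2.97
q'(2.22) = -5.32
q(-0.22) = -1.91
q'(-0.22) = 9.32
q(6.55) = -76.31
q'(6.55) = -31.30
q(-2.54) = -39.67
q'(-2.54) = 23.24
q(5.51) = -47.00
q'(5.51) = -25.06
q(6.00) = -60.00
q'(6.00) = -28.00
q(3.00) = -3.00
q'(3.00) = -10.00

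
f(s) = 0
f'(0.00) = 0.00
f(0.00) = 0.00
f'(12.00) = 0.00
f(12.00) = 0.00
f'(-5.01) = 0.00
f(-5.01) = 0.00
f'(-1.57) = 0.00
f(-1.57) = 0.00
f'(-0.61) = 0.00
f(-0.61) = 0.00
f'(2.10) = 0.00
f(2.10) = 0.00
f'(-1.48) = 0.00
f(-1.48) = 0.00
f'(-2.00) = 0.00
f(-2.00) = 0.00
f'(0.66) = 0.00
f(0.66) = 0.00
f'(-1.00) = 0.00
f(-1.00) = 0.00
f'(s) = 0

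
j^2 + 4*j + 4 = (j + 2)^2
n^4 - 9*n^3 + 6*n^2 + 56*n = n*(n - 7)*(n - 4)*(n + 2)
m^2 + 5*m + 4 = (m + 1)*(m + 4)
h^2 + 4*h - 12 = (h - 2)*(h + 6)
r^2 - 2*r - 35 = (r - 7)*(r + 5)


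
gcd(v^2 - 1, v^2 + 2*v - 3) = v - 1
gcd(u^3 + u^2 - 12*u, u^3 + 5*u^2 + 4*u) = u^2 + 4*u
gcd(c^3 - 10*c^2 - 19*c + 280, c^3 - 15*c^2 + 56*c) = c^2 - 15*c + 56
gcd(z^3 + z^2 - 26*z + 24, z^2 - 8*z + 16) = z - 4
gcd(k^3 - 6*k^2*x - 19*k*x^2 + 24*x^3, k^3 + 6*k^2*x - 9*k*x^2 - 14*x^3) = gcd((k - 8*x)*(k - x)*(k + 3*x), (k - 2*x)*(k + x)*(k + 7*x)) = 1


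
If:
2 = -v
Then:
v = -2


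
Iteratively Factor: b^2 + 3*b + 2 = (b + 1)*(b + 2)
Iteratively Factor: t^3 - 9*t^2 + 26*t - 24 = (t - 3)*(t^2 - 6*t + 8) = (t - 4)*(t - 3)*(t - 2)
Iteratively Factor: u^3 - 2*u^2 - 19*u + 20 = (u + 4)*(u^2 - 6*u + 5) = (u - 5)*(u + 4)*(u - 1)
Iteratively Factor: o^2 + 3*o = (o + 3)*(o)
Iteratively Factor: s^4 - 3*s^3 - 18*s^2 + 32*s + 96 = (s + 2)*(s^3 - 5*s^2 - 8*s + 48) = (s - 4)*(s + 2)*(s^2 - s - 12) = (s - 4)^2*(s + 2)*(s + 3)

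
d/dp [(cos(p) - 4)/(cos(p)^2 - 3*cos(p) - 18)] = (cos(p)^2 - 8*cos(p) + 30)*sin(p)/(sin(p)^2 + 3*cos(p) + 17)^2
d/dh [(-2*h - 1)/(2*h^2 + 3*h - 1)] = (4*h^2 + 4*h + 5)/(4*h^4 + 12*h^3 + 5*h^2 - 6*h + 1)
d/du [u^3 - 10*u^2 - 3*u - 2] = 3*u^2 - 20*u - 3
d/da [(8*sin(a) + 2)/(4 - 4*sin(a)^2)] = (sin(a) - cos(2*a) + 3)/cos(a)^3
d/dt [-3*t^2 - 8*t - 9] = -6*t - 8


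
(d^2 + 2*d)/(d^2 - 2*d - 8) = d/(d - 4)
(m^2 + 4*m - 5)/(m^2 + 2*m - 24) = (m^2 + 4*m - 5)/(m^2 + 2*m - 24)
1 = 1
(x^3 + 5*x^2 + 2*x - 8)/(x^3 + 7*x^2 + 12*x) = (x^2 + x - 2)/(x*(x + 3))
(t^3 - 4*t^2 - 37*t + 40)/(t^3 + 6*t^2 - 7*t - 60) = (t^2 - 9*t + 8)/(t^2 + t - 12)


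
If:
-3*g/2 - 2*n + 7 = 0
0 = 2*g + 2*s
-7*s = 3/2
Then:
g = 3/14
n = 187/56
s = -3/14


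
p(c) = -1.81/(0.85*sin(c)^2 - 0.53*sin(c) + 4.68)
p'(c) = -1.81*(-1.7*sin(c)*cos(c) + 0.53*cos(c))/(0.85*sin(c)^2 - 0.53*sin(c) + 4.68)^2 = (3.077*sin(c) - 0.9593)*cos(c)/(0.85*sin(c)^2 - 0.53*sin(c) + 4.68)^2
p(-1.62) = -0.30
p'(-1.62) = 0.01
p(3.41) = -0.37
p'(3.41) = 0.07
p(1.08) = -0.37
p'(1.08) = 0.03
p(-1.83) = -0.30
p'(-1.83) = 0.03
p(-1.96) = -0.31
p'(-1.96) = 0.04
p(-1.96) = -0.31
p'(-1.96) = 0.04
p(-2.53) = -0.34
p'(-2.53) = 0.08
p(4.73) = -0.30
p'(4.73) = -0.00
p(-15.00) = -0.34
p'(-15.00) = 0.08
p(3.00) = -0.39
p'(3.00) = 0.02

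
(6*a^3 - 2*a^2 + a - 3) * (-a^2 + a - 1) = -6*a^5 + 8*a^4 - 9*a^3 + 6*a^2 - 4*a + 3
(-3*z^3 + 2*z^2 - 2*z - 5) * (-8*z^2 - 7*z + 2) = 24*z^5 + 5*z^4 - 4*z^3 + 58*z^2 + 31*z - 10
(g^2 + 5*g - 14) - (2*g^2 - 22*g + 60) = -g^2 + 27*g - 74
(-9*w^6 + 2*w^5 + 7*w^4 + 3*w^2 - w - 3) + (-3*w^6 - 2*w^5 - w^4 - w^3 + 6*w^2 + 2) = -12*w^6 + 6*w^4 - w^3 + 9*w^2 - w - 1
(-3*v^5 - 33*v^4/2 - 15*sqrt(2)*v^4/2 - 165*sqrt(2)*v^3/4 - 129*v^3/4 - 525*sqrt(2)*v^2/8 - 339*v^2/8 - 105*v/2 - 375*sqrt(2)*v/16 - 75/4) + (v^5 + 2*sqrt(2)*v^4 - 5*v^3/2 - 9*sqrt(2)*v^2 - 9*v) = -2*v^5 - 33*v^4/2 - 11*sqrt(2)*v^4/2 - 165*sqrt(2)*v^3/4 - 139*v^3/4 - 597*sqrt(2)*v^2/8 - 339*v^2/8 - 123*v/2 - 375*sqrt(2)*v/16 - 75/4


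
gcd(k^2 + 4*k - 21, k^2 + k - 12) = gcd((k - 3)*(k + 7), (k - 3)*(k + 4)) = k - 3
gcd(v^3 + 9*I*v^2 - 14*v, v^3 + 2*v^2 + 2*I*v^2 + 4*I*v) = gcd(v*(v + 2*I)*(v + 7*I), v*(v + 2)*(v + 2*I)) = v^2 + 2*I*v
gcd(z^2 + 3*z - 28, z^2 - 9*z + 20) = z - 4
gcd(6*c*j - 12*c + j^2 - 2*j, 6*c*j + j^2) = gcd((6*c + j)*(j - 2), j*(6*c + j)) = 6*c + j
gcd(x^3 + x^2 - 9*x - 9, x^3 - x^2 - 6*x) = x - 3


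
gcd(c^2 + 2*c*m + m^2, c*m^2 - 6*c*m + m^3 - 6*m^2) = c + m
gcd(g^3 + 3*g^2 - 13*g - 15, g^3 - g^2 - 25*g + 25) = g + 5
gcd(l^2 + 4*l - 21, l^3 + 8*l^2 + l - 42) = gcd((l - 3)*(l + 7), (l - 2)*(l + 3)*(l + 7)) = l + 7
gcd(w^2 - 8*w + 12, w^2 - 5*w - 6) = w - 6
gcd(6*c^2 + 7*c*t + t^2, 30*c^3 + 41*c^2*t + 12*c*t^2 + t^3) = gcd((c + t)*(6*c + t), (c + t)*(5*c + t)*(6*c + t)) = 6*c^2 + 7*c*t + t^2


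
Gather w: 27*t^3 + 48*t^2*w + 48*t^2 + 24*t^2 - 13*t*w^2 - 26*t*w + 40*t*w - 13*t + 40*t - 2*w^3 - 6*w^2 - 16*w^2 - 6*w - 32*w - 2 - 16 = 27*t^3 + 72*t^2 + 27*t - 2*w^3 + w^2*(-13*t - 22) + w*(48*t^2 + 14*t - 38) - 18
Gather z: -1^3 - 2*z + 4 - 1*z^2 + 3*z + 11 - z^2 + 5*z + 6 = -2*z^2 + 6*z + 20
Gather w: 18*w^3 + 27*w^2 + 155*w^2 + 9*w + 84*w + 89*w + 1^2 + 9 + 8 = 18*w^3 + 182*w^2 + 182*w + 18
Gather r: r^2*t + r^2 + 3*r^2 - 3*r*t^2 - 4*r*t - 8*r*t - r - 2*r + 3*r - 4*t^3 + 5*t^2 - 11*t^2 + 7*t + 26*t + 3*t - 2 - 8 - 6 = r^2*(t + 4) + r*(-3*t^2 - 12*t) - 4*t^3 - 6*t^2 + 36*t - 16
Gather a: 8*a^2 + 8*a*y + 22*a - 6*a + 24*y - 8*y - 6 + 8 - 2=8*a^2 + a*(8*y + 16) + 16*y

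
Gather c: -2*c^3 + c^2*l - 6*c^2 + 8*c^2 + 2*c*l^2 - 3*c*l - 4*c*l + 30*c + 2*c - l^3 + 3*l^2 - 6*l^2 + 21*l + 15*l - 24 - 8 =-2*c^3 + c^2*(l + 2) + c*(2*l^2 - 7*l + 32) - l^3 - 3*l^2 + 36*l - 32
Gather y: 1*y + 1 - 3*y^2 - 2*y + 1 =-3*y^2 - y + 2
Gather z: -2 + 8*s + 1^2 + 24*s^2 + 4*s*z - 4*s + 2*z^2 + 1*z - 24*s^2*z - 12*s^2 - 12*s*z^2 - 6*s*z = 12*s^2 + 4*s + z^2*(2 - 12*s) + z*(-24*s^2 - 2*s + 1) - 1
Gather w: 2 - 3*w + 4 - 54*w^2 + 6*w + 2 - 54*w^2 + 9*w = -108*w^2 + 12*w + 8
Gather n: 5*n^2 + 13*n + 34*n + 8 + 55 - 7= 5*n^2 + 47*n + 56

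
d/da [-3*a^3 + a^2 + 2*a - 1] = -9*a^2 + 2*a + 2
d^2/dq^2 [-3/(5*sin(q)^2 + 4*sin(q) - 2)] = 6*(50*sin(q)^4 + 30*sin(q)^3 - 47*sin(q)^2 - 56*sin(q) - 26)/(5*sin(q)^2 + 4*sin(q) - 2)^3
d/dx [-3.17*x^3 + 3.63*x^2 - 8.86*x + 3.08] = -9.51*x^2 + 7.26*x - 8.86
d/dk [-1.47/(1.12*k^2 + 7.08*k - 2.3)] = (3.2928*k + 10.4076)/(1.12*k^2 + 7.08*k - 2.3)^2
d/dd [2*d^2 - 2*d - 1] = 4*d - 2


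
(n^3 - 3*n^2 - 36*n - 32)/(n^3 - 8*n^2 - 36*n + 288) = (n^2 + 5*n + 4)/(n^2 - 36)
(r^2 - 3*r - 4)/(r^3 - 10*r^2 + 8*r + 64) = (r + 1)/(r^2 - 6*r - 16)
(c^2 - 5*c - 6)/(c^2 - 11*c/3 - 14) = 3*(c + 1)/(3*c + 7)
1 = 1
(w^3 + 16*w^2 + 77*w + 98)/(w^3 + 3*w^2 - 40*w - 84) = (w + 7)/(w - 6)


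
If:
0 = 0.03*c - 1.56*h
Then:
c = 52.0*h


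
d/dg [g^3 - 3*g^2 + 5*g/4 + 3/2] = 3*g^2 - 6*g + 5/4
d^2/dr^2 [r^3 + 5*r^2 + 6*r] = 6*r + 10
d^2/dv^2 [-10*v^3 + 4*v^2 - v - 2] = 8 - 60*v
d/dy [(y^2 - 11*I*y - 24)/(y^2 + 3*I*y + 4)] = 14*(I*y^2 + 4*y + 2*I)/(y^4 + 6*I*y^3 - y^2 + 24*I*y + 16)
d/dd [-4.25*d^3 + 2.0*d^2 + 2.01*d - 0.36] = -12.75*d^2 + 4.0*d + 2.01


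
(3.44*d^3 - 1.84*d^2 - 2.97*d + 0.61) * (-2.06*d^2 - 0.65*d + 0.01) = -7.0864*d^5 + 1.5544*d^4 + 7.3486*d^3 + 0.6555*d^2 - 0.4262*d + 0.0061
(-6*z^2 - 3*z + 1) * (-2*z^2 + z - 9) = 12*z^4 + 49*z^2 + 28*z - 9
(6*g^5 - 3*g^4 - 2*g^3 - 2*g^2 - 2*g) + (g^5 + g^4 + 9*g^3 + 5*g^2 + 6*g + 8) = 7*g^5 - 2*g^4 + 7*g^3 + 3*g^2 + 4*g + 8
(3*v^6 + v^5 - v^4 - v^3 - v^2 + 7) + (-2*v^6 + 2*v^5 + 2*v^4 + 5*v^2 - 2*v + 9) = v^6 + 3*v^5 + v^4 - v^3 + 4*v^2 - 2*v + 16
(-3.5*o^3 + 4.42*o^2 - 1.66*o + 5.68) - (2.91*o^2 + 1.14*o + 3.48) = -3.5*o^3 + 1.51*o^2 - 2.8*o + 2.2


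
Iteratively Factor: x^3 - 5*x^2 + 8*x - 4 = (x - 1)*(x^2 - 4*x + 4) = (x - 2)*(x - 1)*(x - 2)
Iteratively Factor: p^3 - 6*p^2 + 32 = (p - 4)*(p^2 - 2*p - 8) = (p - 4)*(p + 2)*(p - 4)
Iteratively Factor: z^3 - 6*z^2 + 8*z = (z)*(z^2 - 6*z + 8) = z*(z - 2)*(z - 4)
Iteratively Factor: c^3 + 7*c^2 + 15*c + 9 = (c + 3)*(c^2 + 4*c + 3) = (c + 1)*(c + 3)*(c + 3)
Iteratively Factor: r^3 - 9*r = (r)*(r^2 - 9) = r*(r - 3)*(r + 3)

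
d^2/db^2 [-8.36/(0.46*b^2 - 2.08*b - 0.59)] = (-3.537952*b^2 + 15.997696*b + 8.36*(0.92*b - 2.08)*(1.84*b - 4.16) + 4.537808)/(-0.46*b^2 + 2.08*b + 0.59)^3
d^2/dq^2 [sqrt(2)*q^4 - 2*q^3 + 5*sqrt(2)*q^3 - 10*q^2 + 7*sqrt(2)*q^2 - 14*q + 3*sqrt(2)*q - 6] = 12*sqrt(2)*q^2 - 12*q + 30*sqrt(2)*q - 20 + 14*sqrt(2)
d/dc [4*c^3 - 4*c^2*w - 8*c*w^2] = 12*c^2 - 8*c*w - 8*w^2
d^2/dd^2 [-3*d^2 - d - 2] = -6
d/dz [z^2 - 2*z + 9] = 2*z - 2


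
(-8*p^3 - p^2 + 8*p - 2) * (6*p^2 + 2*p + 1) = -48*p^5 - 22*p^4 + 38*p^3 + 3*p^2 + 4*p - 2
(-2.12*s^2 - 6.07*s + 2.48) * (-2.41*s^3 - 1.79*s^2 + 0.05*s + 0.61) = 5.1092*s^5 + 18.4235*s^4 + 4.7825*s^3 - 6.0359*s^2 - 3.5787*s + 1.5128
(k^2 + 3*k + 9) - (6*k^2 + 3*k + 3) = 6 - 5*k^2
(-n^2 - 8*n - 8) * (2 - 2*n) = 2*n^3 + 14*n^2 - 16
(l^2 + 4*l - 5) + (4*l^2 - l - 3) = 5*l^2 + 3*l - 8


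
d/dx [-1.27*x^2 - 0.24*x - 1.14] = -2.54*x - 0.24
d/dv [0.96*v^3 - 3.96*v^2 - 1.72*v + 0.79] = 2.88*v^2 - 7.92*v - 1.72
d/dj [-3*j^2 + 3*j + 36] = 3 - 6*j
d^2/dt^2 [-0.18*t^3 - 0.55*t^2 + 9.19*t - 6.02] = -1.08*t - 1.1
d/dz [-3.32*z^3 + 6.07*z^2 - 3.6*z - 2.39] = -9.96*z^2 + 12.14*z - 3.6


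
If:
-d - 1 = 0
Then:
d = -1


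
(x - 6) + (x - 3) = 2*x - 9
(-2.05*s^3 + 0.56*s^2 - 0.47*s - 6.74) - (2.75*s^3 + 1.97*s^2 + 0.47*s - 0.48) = -4.8*s^3 - 1.41*s^2 - 0.94*s - 6.26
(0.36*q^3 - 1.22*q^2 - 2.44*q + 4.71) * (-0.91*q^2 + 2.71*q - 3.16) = -0.3276*q^5 + 2.0858*q^4 - 2.2234*q^3 - 7.0433*q^2 + 20.4745*q - 14.8836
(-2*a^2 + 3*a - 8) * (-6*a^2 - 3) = 12*a^4 - 18*a^3 + 54*a^2 - 9*a + 24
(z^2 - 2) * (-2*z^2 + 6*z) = -2*z^4 + 6*z^3 + 4*z^2 - 12*z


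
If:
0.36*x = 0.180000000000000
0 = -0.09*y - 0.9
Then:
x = 0.50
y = -10.00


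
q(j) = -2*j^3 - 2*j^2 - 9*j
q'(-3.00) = -51.00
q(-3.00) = 63.00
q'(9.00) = -531.00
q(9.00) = -1701.00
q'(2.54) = -57.87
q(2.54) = -68.54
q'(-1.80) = -21.24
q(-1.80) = 21.38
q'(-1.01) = -11.08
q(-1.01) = 9.11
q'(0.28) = -10.59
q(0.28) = -2.72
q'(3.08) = -78.24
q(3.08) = -105.13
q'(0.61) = -13.67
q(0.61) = -6.69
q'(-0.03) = -8.89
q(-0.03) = 0.27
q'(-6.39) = -228.43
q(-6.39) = 497.68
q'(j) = -6*j^2 - 4*j - 9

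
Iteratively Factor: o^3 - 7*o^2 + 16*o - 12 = (o - 3)*(o^2 - 4*o + 4) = (o - 3)*(o - 2)*(o - 2)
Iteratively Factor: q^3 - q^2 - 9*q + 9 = (q - 3)*(q^2 + 2*q - 3) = (q - 3)*(q - 1)*(q + 3)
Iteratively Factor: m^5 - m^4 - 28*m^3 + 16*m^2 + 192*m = (m + 4)*(m^4 - 5*m^3 - 8*m^2 + 48*m) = (m - 4)*(m + 4)*(m^3 - m^2 - 12*m) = m*(m - 4)*(m + 4)*(m^2 - m - 12) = m*(m - 4)^2*(m + 4)*(m + 3)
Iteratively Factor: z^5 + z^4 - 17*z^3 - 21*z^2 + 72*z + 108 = (z + 2)*(z^4 - z^3 - 15*z^2 + 9*z + 54) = (z - 3)*(z + 2)*(z^3 + 2*z^2 - 9*z - 18) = (z - 3)*(z + 2)*(z + 3)*(z^2 - z - 6) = (z - 3)*(z + 2)^2*(z + 3)*(z - 3)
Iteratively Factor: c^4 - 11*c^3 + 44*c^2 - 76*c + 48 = (c - 3)*(c^3 - 8*c^2 + 20*c - 16) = (c - 3)*(c - 2)*(c^2 - 6*c + 8) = (c - 3)*(c - 2)^2*(c - 4)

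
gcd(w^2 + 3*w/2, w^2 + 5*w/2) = w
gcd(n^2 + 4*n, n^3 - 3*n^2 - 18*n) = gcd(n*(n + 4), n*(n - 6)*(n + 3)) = n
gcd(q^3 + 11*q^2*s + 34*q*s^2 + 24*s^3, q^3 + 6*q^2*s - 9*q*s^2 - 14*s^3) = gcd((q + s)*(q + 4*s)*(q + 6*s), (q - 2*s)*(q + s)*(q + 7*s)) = q + s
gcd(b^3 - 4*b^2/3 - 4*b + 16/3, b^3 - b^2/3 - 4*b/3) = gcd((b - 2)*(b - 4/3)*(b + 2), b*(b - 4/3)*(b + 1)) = b - 4/3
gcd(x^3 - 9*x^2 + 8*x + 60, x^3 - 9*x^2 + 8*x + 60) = x^3 - 9*x^2 + 8*x + 60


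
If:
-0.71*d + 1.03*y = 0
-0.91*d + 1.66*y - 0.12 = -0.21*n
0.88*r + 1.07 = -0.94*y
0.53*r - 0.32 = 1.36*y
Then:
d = -0.73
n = 1.38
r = -0.68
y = -0.50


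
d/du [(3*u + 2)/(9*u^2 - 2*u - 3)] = (-27*u^2 - 36*u - 5)/(81*u^4 - 36*u^3 - 50*u^2 + 12*u + 9)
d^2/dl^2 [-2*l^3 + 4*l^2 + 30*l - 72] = 8 - 12*l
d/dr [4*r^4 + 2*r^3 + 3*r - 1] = 16*r^3 + 6*r^2 + 3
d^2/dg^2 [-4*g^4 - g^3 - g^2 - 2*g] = -48*g^2 - 6*g - 2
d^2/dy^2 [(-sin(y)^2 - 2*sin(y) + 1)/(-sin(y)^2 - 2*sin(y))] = 2*(2*sin(y) + 3 - 1/sin(y) - 6/sin(y)^2 - 4/sin(y)^3)/(sin(y) + 2)^3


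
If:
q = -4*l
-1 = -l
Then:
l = 1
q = -4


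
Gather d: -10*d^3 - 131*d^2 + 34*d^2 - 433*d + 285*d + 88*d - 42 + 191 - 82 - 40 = -10*d^3 - 97*d^2 - 60*d + 27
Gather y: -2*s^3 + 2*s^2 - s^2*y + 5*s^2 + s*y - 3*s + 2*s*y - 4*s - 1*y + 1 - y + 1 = -2*s^3 + 7*s^2 - 7*s + y*(-s^2 + 3*s - 2) + 2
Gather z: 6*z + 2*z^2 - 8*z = 2*z^2 - 2*z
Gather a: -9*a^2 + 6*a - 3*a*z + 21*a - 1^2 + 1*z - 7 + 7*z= -9*a^2 + a*(27 - 3*z) + 8*z - 8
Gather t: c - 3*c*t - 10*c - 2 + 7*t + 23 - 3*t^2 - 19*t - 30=-9*c - 3*t^2 + t*(-3*c - 12) - 9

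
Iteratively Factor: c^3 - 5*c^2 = (c - 5)*(c^2) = c*(c - 5)*(c)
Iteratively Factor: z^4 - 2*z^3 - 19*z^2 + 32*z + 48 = (z + 4)*(z^3 - 6*z^2 + 5*z + 12) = (z - 3)*(z + 4)*(z^2 - 3*z - 4) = (z - 4)*(z - 3)*(z + 4)*(z + 1)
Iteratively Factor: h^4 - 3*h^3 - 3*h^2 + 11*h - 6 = (h - 1)*(h^3 - 2*h^2 - 5*h + 6) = (h - 3)*(h - 1)*(h^2 + h - 2) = (h - 3)*(h - 1)*(h + 2)*(h - 1)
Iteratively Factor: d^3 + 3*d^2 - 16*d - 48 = (d - 4)*(d^2 + 7*d + 12) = (d - 4)*(d + 4)*(d + 3)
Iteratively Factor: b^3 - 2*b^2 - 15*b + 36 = (b + 4)*(b^2 - 6*b + 9) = (b - 3)*(b + 4)*(b - 3)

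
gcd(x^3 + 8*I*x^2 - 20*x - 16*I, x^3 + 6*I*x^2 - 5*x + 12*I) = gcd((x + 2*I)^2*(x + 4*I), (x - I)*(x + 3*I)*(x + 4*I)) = x + 4*I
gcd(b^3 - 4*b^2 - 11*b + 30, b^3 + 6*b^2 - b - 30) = b^2 + b - 6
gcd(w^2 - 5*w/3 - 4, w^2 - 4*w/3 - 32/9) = w + 4/3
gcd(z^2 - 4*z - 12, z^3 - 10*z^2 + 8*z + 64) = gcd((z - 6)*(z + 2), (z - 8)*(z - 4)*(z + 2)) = z + 2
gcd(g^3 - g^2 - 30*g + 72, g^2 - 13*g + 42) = 1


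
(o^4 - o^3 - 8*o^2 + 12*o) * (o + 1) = o^5 - 9*o^3 + 4*o^2 + 12*o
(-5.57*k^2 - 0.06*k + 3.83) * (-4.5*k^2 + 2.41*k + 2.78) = 25.065*k^4 - 13.1537*k^3 - 32.8642*k^2 + 9.0635*k + 10.6474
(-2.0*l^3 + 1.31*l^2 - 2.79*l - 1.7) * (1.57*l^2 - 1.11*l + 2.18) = -3.14*l^5 + 4.2767*l^4 - 10.1944*l^3 + 3.2837*l^2 - 4.1952*l - 3.706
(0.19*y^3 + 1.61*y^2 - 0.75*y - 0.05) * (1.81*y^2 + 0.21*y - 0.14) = 0.3439*y^5 + 2.954*y^4 - 1.046*y^3 - 0.4734*y^2 + 0.0945*y + 0.007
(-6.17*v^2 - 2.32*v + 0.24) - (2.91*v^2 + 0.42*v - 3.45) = -9.08*v^2 - 2.74*v + 3.69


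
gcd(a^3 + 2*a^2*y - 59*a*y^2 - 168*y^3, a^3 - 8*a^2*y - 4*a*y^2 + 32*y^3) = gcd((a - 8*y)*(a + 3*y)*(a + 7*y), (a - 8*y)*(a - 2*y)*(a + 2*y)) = -a + 8*y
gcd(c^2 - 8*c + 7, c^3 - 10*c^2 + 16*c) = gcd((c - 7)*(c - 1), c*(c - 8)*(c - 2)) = 1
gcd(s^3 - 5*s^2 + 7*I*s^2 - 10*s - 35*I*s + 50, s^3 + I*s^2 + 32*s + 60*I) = s^2 + 7*I*s - 10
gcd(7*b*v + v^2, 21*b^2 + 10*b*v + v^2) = 7*b + v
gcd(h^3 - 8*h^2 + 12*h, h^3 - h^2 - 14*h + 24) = h - 2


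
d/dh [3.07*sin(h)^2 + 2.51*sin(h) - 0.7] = (6.14*sin(h) + 2.51)*cos(h)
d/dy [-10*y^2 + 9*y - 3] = 9 - 20*y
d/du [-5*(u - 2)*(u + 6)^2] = 5*(-3*u - 2)*(u + 6)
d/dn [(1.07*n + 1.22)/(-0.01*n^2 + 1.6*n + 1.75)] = (0.0107*n^2 + 0.0244*n - 0.0794999999999999)/(0.0001*n^4 - 0.032*n^3 + 2.525*n^2 + 5.6*n + 3.0625)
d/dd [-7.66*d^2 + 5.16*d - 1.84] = 5.16 - 15.32*d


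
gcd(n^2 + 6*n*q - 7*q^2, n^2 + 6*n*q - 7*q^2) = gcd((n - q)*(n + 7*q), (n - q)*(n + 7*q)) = -n^2 - 6*n*q + 7*q^2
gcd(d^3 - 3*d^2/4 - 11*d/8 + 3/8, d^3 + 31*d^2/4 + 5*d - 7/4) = d^2 + 3*d/4 - 1/4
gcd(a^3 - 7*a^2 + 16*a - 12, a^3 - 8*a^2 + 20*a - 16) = a^2 - 4*a + 4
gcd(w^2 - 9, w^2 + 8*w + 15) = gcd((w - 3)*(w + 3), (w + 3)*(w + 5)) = w + 3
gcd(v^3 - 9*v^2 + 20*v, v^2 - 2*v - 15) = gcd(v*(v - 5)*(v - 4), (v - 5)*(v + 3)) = v - 5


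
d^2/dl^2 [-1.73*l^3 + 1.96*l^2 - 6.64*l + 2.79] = 3.92 - 10.38*l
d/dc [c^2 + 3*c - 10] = 2*c + 3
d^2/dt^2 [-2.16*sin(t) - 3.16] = 2.16*sin(t)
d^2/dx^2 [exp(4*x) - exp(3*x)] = (16*exp(x) - 9)*exp(3*x)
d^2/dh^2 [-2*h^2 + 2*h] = -4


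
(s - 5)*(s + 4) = s^2 - s - 20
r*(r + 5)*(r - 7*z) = r^3 - 7*r^2*z + 5*r^2 - 35*r*z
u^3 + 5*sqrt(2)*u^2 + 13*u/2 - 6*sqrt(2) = (u - sqrt(2)/2)*(u + 3*sqrt(2)/2)*(u + 4*sqrt(2))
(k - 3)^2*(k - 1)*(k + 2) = k^4 - 5*k^3 + k^2 + 21*k - 18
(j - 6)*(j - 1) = j^2 - 7*j + 6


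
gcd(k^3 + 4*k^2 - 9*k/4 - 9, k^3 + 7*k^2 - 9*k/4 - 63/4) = k^2 - 9/4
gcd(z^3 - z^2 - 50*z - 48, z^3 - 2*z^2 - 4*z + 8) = 1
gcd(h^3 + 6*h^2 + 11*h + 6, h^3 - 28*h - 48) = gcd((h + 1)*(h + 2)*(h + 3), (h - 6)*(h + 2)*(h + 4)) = h + 2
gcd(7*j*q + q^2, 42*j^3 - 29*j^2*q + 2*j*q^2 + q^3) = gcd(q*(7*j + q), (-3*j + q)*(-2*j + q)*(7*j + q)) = 7*j + q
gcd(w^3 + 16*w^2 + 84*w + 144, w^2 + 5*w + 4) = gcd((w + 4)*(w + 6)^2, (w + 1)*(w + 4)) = w + 4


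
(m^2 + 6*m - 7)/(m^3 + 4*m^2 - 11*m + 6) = (m + 7)/(m^2 + 5*m - 6)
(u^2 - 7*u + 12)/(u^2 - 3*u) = (u - 4)/u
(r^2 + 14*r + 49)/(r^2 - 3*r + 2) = (r^2 + 14*r + 49)/(r^2 - 3*r + 2)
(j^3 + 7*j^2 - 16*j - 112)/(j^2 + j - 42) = (j^2 - 16)/(j - 6)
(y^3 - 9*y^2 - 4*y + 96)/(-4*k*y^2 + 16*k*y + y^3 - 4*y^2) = (y^2 - 5*y - 24)/(y*(-4*k + y))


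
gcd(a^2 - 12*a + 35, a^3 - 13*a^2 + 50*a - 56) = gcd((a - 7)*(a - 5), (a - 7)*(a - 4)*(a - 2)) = a - 7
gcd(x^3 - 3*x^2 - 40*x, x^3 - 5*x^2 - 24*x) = x^2 - 8*x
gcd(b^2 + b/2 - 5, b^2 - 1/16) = 1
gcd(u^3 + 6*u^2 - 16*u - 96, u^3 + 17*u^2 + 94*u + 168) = u^2 + 10*u + 24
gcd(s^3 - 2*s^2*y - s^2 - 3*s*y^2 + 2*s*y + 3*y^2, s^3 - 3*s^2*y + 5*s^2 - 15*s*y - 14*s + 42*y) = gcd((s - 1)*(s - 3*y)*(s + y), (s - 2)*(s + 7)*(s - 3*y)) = -s + 3*y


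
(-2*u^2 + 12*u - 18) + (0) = -2*u^2 + 12*u - 18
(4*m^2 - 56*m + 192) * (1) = 4*m^2 - 56*m + 192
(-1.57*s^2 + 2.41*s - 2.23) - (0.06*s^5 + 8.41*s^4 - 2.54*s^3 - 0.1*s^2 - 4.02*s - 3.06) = -0.06*s^5 - 8.41*s^4 + 2.54*s^3 - 1.47*s^2 + 6.43*s + 0.83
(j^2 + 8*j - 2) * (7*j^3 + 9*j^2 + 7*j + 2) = 7*j^5 + 65*j^4 + 65*j^3 + 40*j^2 + 2*j - 4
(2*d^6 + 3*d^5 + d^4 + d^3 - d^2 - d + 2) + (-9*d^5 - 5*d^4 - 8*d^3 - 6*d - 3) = 2*d^6 - 6*d^5 - 4*d^4 - 7*d^3 - d^2 - 7*d - 1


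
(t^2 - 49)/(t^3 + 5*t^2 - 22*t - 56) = (t - 7)/(t^2 - 2*t - 8)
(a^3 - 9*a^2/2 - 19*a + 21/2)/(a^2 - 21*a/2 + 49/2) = (2*a^2 + 5*a - 3)/(2*a - 7)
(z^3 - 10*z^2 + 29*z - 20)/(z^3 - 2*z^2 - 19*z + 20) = (z - 4)/(z + 4)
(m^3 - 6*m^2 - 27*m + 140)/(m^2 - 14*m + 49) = (m^2 + m - 20)/(m - 7)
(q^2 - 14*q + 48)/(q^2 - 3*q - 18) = (q - 8)/(q + 3)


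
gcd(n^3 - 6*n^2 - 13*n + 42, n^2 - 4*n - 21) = n^2 - 4*n - 21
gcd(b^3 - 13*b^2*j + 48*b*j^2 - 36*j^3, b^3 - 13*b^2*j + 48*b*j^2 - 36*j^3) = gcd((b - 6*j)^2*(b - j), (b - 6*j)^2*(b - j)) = b^3 - 13*b^2*j + 48*b*j^2 - 36*j^3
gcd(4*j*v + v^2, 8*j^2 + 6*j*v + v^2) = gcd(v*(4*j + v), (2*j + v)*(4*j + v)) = 4*j + v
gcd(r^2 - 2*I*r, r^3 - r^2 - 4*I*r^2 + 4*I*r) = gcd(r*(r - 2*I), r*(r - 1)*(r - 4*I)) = r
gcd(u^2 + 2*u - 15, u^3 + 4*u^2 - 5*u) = u + 5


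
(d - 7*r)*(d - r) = d^2 - 8*d*r + 7*r^2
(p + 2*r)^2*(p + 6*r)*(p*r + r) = p^4*r + 10*p^3*r^2 + p^3*r + 28*p^2*r^3 + 10*p^2*r^2 + 24*p*r^4 + 28*p*r^3 + 24*r^4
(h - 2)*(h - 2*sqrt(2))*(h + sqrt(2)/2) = h^3 - 3*sqrt(2)*h^2/2 - 2*h^2 - 2*h + 3*sqrt(2)*h + 4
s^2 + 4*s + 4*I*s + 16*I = (s + 4)*(s + 4*I)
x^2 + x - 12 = (x - 3)*(x + 4)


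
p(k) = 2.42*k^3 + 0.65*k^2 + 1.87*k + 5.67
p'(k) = 7.26*k^2 + 1.3*k + 1.87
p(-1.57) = -5.03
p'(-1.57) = 17.72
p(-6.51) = -646.62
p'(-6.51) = 301.09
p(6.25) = 633.57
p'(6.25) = 293.59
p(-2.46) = -31.02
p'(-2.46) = 42.61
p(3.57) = 130.74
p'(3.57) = 99.04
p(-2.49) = -32.32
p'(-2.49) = 43.65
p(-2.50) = -32.76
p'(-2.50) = 44.00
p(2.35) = 45.06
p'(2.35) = 45.02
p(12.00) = 4303.47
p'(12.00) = 1062.91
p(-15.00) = -8043.63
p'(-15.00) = 1615.87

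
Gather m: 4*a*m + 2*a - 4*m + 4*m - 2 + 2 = 4*a*m + 2*a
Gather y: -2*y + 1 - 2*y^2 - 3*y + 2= -2*y^2 - 5*y + 3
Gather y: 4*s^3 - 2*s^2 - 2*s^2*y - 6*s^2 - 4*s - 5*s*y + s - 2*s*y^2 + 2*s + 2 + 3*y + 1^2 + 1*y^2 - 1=4*s^3 - 8*s^2 - s + y^2*(1 - 2*s) + y*(-2*s^2 - 5*s + 3) + 2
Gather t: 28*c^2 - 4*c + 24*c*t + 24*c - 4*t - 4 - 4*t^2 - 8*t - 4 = 28*c^2 + 20*c - 4*t^2 + t*(24*c - 12) - 8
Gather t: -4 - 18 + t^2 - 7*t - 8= t^2 - 7*t - 30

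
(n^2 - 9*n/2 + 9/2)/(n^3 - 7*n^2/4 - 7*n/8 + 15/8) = 4*(n - 3)/(4*n^2 - n - 5)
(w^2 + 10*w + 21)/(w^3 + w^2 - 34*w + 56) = (w + 3)/(w^2 - 6*w + 8)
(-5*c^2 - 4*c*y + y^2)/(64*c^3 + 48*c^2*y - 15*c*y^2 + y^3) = (-5*c + y)/(64*c^2 - 16*c*y + y^2)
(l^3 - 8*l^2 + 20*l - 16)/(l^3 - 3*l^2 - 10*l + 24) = (l - 2)/(l + 3)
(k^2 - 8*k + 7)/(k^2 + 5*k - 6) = (k - 7)/(k + 6)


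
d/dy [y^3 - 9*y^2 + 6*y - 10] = 3*y^2 - 18*y + 6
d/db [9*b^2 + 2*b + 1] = 18*b + 2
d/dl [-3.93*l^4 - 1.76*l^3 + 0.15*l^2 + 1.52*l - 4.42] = -15.72*l^3 - 5.28*l^2 + 0.3*l + 1.52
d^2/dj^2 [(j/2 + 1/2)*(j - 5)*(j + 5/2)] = 3*j - 3/2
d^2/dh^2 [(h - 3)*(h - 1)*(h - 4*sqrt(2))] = 6*h - 8*sqrt(2) - 8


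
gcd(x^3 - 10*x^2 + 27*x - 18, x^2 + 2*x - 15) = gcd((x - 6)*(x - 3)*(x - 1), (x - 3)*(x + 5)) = x - 3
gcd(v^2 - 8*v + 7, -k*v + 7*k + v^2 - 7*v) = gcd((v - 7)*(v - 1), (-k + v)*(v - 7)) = v - 7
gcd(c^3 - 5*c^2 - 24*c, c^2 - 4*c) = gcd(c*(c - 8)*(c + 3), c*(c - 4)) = c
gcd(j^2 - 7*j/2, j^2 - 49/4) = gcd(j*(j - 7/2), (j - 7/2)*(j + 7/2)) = j - 7/2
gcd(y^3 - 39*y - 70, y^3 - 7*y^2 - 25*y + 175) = y^2 - 2*y - 35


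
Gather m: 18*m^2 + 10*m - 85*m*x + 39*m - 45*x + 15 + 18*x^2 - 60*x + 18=18*m^2 + m*(49 - 85*x) + 18*x^2 - 105*x + 33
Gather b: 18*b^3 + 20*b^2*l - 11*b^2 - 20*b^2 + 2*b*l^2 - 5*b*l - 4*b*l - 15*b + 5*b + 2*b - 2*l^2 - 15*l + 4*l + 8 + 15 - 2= 18*b^3 + b^2*(20*l - 31) + b*(2*l^2 - 9*l - 8) - 2*l^2 - 11*l + 21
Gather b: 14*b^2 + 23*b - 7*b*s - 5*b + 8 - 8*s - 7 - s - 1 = 14*b^2 + b*(18 - 7*s) - 9*s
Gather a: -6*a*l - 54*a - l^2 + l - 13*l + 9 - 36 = a*(-6*l - 54) - l^2 - 12*l - 27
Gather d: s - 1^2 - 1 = s - 2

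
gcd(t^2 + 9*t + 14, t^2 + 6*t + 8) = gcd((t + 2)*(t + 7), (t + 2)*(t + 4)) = t + 2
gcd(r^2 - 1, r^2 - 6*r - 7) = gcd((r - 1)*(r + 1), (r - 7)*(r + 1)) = r + 1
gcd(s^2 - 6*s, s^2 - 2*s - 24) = s - 6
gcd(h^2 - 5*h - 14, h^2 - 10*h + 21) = h - 7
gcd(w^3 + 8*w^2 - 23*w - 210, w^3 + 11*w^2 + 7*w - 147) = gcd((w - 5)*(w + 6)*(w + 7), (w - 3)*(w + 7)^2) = w + 7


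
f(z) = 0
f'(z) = 0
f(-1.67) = 0.00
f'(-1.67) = 0.00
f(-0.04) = 0.00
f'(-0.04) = 0.00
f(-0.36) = 0.00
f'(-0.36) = 0.00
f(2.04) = 0.00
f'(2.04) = 0.00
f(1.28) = 0.00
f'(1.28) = 0.00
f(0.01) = 0.00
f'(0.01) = 0.00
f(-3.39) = 0.00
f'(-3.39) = 0.00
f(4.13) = 0.00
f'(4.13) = 0.00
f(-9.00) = 0.00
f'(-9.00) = 0.00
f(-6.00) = 0.00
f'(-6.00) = 0.00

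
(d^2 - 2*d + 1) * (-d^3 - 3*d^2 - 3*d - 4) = -d^5 - d^4 + 2*d^3 - d^2 + 5*d - 4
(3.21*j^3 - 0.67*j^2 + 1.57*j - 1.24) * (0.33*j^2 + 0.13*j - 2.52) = 1.0593*j^5 + 0.1962*j^4 - 7.6582*j^3 + 1.4833*j^2 - 4.1176*j + 3.1248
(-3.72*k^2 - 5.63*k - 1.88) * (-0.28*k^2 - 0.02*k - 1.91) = 1.0416*k^4 + 1.6508*k^3 + 7.7442*k^2 + 10.7909*k + 3.5908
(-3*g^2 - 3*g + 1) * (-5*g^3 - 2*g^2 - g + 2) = 15*g^5 + 21*g^4 + 4*g^3 - 5*g^2 - 7*g + 2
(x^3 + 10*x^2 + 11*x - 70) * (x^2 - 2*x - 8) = x^5 + 8*x^4 - 17*x^3 - 172*x^2 + 52*x + 560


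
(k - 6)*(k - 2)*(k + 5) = k^3 - 3*k^2 - 28*k + 60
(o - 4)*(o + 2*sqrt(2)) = o^2 - 4*o + 2*sqrt(2)*o - 8*sqrt(2)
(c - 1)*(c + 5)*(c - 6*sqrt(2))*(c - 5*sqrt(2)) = c^4 - 11*sqrt(2)*c^3 + 4*c^3 - 44*sqrt(2)*c^2 + 55*c^2 + 55*sqrt(2)*c + 240*c - 300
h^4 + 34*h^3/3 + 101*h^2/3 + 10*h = h*(h + 1/3)*(h + 5)*(h + 6)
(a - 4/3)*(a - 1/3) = a^2 - 5*a/3 + 4/9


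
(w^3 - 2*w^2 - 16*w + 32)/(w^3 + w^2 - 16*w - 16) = (w - 2)/(w + 1)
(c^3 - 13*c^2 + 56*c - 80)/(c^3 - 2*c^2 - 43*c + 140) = (c - 4)/(c + 7)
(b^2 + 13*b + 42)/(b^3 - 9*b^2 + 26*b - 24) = (b^2 + 13*b + 42)/(b^3 - 9*b^2 + 26*b - 24)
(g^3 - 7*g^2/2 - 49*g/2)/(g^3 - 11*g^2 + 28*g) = (g + 7/2)/(g - 4)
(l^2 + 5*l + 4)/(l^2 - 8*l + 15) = (l^2 + 5*l + 4)/(l^2 - 8*l + 15)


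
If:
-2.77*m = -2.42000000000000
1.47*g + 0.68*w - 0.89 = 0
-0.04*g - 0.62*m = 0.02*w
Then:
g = 175.51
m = 0.87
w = -378.11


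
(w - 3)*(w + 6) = w^2 + 3*w - 18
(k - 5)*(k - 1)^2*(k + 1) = k^4 - 6*k^3 + 4*k^2 + 6*k - 5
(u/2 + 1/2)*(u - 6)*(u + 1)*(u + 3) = u^4/2 - u^3/2 - 23*u^2/2 - 39*u/2 - 9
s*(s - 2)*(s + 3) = s^3 + s^2 - 6*s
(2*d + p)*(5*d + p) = 10*d^2 + 7*d*p + p^2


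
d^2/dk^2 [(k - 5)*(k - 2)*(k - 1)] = 6*k - 16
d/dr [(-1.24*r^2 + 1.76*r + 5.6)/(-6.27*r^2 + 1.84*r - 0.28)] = (8.7536*r^2 + 70.9184*r - 10.7968)/(39.3129*r^4 - 23.0736*r^3 + 6.8968*r^2 - 1.0304*r + 0.0784)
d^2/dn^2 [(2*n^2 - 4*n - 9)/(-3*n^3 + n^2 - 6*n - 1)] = 2*(-18*n^6 + 108*n^5 + 558*n^4 - 254*n^3 + 435*n^2 - 231*n + 307)/(27*n^9 - 27*n^8 + 171*n^7 - 82*n^6 + 324*n^5 + 3*n^4 + 189*n^3 + 105*n^2 + 18*n + 1)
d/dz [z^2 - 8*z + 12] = 2*z - 8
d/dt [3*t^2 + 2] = 6*t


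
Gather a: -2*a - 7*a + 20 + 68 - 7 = 81 - 9*a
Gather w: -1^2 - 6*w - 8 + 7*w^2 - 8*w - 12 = 7*w^2 - 14*w - 21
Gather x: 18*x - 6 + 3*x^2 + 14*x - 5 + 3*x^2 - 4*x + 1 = 6*x^2 + 28*x - 10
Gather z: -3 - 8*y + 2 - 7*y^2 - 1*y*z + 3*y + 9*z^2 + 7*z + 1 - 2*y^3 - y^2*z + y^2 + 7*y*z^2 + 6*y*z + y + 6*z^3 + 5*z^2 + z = -2*y^3 - 6*y^2 - 4*y + 6*z^3 + z^2*(7*y + 14) + z*(-y^2 + 5*y + 8)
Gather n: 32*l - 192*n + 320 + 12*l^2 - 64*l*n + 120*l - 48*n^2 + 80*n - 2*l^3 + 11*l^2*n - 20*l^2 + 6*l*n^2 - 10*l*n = -2*l^3 - 8*l^2 + 152*l + n^2*(6*l - 48) + n*(11*l^2 - 74*l - 112) + 320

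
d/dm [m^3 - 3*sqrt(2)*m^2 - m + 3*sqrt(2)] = 3*m^2 - 6*sqrt(2)*m - 1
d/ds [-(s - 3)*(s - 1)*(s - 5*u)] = -3*s^2 + 10*s*u + 8*s - 20*u - 3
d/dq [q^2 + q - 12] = 2*q + 1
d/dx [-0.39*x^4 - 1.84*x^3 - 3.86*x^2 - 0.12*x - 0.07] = -1.56*x^3 - 5.52*x^2 - 7.72*x - 0.12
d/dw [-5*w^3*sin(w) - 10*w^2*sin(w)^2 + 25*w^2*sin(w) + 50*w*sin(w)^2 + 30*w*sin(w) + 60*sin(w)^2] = -5*w^3*cos(w) - 15*w^2*sin(w) - 10*w^2*sin(2*w) + 25*w^2*cos(w) - 20*w*sin(w)^2 + 50*w*sin(w) + 50*w*sin(2*w) + 30*w*cos(w) + 50*sin(w)^2 + 30*sin(w) + 60*sin(2*w)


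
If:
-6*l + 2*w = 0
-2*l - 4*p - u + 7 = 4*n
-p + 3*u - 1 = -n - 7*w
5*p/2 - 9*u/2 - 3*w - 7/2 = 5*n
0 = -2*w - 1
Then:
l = -1/6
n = -385/226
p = 315/113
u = 1016/339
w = -1/2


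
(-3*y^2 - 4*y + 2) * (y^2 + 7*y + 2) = -3*y^4 - 25*y^3 - 32*y^2 + 6*y + 4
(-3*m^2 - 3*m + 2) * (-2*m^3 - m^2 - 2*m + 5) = 6*m^5 + 9*m^4 + 5*m^3 - 11*m^2 - 19*m + 10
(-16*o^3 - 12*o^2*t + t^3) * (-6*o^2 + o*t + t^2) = 96*o^5 + 56*o^4*t - 28*o^3*t^2 - 18*o^2*t^3 + o*t^4 + t^5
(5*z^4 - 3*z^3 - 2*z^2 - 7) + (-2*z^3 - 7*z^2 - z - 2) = 5*z^4 - 5*z^3 - 9*z^2 - z - 9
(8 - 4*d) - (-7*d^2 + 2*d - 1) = 7*d^2 - 6*d + 9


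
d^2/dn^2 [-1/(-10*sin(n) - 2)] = 5*(-5*sin(n)^2 + sin(n) + 10)/(2*(5*sin(n) + 1)^3)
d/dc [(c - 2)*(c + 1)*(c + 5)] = 3*c^2 + 8*c - 7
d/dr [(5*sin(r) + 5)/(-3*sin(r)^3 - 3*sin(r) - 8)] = 5*(6*sin(r)^3 + 9*sin(r)^2 - 5)*cos(r)/(3*sin(r)^3 + 3*sin(r) + 8)^2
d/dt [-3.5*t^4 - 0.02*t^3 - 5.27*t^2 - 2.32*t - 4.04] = -14.0*t^3 - 0.06*t^2 - 10.54*t - 2.32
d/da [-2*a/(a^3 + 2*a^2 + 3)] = 2*(-a^3 + a^2*(3*a + 4) - 2*a^2 - 3)/(a^3 + 2*a^2 + 3)^2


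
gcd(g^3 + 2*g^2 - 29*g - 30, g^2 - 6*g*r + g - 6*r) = g + 1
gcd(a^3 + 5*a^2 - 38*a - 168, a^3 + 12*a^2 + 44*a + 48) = a + 4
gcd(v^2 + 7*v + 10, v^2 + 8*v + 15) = v + 5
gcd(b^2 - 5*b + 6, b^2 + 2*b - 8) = b - 2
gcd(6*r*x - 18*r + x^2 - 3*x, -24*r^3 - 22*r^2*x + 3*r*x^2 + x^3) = 6*r + x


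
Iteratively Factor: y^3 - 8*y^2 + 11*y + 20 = (y - 4)*(y^2 - 4*y - 5) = (y - 5)*(y - 4)*(y + 1)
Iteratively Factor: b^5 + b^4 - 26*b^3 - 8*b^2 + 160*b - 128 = (b + 4)*(b^4 - 3*b^3 - 14*b^2 + 48*b - 32) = (b + 4)^2*(b^3 - 7*b^2 + 14*b - 8) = (b - 4)*(b + 4)^2*(b^2 - 3*b + 2) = (b - 4)*(b - 2)*(b + 4)^2*(b - 1)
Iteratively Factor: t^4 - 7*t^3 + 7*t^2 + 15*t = (t - 3)*(t^3 - 4*t^2 - 5*t) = (t - 3)*(t + 1)*(t^2 - 5*t) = (t - 5)*(t - 3)*(t + 1)*(t)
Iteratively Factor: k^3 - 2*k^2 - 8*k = (k - 4)*(k^2 + 2*k) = (k - 4)*(k + 2)*(k)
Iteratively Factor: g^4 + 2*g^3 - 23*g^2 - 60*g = (g)*(g^3 + 2*g^2 - 23*g - 60) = g*(g + 4)*(g^2 - 2*g - 15) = g*(g + 3)*(g + 4)*(g - 5)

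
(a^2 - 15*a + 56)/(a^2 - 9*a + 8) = (a - 7)/(a - 1)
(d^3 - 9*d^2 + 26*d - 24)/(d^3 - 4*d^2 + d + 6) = (d - 4)/(d + 1)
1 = 1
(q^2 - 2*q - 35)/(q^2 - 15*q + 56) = (q + 5)/(q - 8)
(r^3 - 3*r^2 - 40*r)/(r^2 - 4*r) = (r^2 - 3*r - 40)/(r - 4)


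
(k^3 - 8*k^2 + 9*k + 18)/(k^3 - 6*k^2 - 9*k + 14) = (k^3 - 8*k^2 + 9*k + 18)/(k^3 - 6*k^2 - 9*k + 14)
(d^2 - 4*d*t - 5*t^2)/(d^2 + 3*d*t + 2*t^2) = (d - 5*t)/(d + 2*t)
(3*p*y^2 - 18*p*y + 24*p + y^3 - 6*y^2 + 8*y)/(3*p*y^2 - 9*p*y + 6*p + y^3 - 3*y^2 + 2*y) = (y - 4)/(y - 1)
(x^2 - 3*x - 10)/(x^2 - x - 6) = (x - 5)/(x - 3)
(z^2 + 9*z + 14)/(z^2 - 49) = (z + 2)/(z - 7)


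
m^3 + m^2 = m^2*(m + 1)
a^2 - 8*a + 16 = (a - 4)^2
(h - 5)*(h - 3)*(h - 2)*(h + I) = h^4 - 10*h^3 + I*h^3 + 31*h^2 - 10*I*h^2 - 30*h + 31*I*h - 30*I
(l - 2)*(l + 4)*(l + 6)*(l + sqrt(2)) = l^4 + sqrt(2)*l^3 + 8*l^3 + 4*l^2 + 8*sqrt(2)*l^2 - 48*l + 4*sqrt(2)*l - 48*sqrt(2)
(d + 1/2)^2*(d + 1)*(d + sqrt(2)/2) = d^4 + sqrt(2)*d^3/2 + 2*d^3 + 5*d^2/4 + sqrt(2)*d^2 + d/4 + 5*sqrt(2)*d/8 + sqrt(2)/8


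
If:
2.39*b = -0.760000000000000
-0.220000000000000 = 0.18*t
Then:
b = -0.32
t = -1.22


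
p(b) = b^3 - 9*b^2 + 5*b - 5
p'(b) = 3*b^2 - 18*b + 5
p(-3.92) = -223.13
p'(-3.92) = 121.66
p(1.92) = -21.50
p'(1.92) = -18.50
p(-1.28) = -28.24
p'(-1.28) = 32.96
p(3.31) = -50.79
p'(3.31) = -21.71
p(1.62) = -16.27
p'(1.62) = -16.29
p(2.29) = -28.74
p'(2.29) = -20.49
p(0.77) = -6.03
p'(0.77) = -7.08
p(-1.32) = -29.58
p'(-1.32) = 33.99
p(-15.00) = -5480.00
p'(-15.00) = 950.00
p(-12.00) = -3089.00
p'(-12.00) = 653.00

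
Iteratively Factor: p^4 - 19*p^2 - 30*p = (p + 3)*(p^3 - 3*p^2 - 10*p) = (p + 2)*(p + 3)*(p^2 - 5*p) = p*(p + 2)*(p + 3)*(p - 5)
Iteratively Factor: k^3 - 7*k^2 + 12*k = (k)*(k^2 - 7*k + 12) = k*(k - 3)*(k - 4)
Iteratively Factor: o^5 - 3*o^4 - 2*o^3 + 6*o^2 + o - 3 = (o + 1)*(o^4 - 4*o^3 + 2*o^2 + 4*o - 3) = (o - 1)*(o + 1)*(o^3 - 3*o^2 - o + 3) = (o - 1)*(o + 1)^2*(o^2 - 4*o + 3) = (o - 3)*(o - 1)*(o + 1)^2*(o - 1)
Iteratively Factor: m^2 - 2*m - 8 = (m - 4)*(m + 2)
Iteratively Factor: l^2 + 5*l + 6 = (l + 2)*(l + 3)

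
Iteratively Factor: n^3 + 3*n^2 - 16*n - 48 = (n - 4)*(n^2 + 7*n + 12) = (n - 4)*(n + 4)*(n + 3)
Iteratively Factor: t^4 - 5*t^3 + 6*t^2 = (t)*(t^3 - 5*t^2 + 6*t) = t^2*(t^2 - 5*t + 6) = t^2*(t - 3)*(t - 2)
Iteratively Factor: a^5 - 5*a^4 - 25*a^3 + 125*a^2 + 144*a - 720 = (a - 5)*(a^4 - 25*a^2 + 144) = (a - 5)*(a + 4)*(a^3 - 4*a^2 - 9*a + 36) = (a - 5)*(a - 4)*(a + 4)*(a^2 - 9) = (a - 5)*(a - 4)*(a - 3)*(a + 4)*(a + 3)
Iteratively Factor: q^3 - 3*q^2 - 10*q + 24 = (q - 4)*(q^2 + q - 6) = (q - 4)*(q - 2)*(q + 3)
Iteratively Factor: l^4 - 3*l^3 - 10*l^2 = (l - 5)*(l^3 + 2*l^2) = l*(l - 5)*(l^2 + 2*l) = l*(l - 5)*(l + 2)*(l)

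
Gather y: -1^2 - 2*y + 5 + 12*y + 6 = 10*y + 10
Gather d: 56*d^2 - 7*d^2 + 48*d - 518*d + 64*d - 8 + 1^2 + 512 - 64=49*d^2 - 406*d + 441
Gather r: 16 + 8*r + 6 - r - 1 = 7*r + 21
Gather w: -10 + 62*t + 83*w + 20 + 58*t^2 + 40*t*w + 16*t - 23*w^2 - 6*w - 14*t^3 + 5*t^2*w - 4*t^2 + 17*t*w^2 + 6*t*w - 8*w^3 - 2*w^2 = -14*t^3 + 54*t^2 + 78*t - 8*w^3 + w^2*(17*t - 25) + w*(5*t^2 + 46*t + 77) + 10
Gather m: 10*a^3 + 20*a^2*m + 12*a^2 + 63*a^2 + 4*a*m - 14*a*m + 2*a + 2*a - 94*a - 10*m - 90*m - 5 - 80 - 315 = 10*a^3 + 75*a^2 - 90*a + m*(20*a^2 - 10*a - 100) - 400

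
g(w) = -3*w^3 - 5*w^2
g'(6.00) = -384.00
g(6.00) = -828.00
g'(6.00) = -384.00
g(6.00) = -828.00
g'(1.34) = -29.56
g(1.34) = -16.20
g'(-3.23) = -61.60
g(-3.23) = 48.93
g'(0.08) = -0.86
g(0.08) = -0.03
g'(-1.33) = -2.62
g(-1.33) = -1.79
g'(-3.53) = -76.85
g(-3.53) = 69.66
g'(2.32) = -71.64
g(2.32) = -64.37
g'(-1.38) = -3.34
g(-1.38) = -1.64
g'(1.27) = -27.22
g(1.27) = -14.21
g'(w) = -9*w^2 - 10*w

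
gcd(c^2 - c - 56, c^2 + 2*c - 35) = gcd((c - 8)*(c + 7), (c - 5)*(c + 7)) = c + 7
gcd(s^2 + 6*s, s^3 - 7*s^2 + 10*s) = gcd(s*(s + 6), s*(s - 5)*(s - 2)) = s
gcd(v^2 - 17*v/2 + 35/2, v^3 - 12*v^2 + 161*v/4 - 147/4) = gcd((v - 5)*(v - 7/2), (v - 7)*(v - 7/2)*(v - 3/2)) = v - 7/2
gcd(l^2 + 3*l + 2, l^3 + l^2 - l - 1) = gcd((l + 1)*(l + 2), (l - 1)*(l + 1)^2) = l + 1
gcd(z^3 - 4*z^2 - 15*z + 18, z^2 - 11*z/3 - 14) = z - 6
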